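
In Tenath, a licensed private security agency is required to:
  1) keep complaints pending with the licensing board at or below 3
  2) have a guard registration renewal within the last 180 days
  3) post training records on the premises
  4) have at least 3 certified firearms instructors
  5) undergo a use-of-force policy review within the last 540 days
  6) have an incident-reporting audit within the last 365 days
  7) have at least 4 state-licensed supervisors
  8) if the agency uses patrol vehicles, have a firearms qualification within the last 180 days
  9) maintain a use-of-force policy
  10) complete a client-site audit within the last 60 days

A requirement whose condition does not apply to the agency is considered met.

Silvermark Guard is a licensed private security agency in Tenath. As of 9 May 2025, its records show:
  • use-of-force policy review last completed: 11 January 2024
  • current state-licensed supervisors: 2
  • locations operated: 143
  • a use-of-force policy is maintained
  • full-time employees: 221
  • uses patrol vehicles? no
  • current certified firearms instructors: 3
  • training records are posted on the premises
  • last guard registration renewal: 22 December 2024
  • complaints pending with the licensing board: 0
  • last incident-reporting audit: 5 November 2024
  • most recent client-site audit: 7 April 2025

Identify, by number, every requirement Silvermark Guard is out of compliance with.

1. complaints pending with the licensing board 0 ≤ 3 → met
2. guard registration renewal 138 days ago vs limit 180 → met
3. training records present → met
4. certified firearms instructors 3 ≥ 3 → met
5. use-of-force policy review 484 days ago vs limit 540 → met
6. incident-reporting audit 185 days ago vs limit 365 → met
7. state-licensed supervisors 2 < 4 → not met
8. condition 'uses patrol vehicles' does not hold → requirement n/a → met
9. use-of-force policy present → met
10. client-site audit 32 days ago vs limit 60 → met
Not met: 7

7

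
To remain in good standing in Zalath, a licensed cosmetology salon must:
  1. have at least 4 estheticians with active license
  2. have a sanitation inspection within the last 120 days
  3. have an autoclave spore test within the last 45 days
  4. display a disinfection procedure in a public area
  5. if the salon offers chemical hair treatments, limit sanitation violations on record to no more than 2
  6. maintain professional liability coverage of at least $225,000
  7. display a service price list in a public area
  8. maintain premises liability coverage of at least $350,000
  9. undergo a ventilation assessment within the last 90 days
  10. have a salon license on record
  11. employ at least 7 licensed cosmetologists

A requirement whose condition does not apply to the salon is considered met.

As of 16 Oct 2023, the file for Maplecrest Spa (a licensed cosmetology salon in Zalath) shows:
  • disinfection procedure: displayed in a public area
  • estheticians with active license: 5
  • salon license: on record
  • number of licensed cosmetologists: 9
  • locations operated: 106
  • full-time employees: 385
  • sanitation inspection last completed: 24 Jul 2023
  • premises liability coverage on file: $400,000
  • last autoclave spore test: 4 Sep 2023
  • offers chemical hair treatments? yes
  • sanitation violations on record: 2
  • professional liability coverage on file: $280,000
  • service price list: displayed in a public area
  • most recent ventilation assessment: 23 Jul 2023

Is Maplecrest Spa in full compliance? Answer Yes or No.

Yes

1. estheticians with active license 5 ≥ 4 → met
2. sanitation inspection 84 days ago vs limit 120 → met
3. autoclave spore test 42 days ago vs limit 45 → met
4. disinfection procedure present → met
5. condition 'offers chemical hair treatments' holds; sanitation violations on record 2 ≤ 2 → met
6. professional liability coverage $280,000 ≥ $225,000 → met
7. service price list present → met
8. premises liability coverage $400,000 ≥ $350,000 → met
9. ventilation assessment 85 days ago vs limit 90 → met
10. salon license present → met
11. licensed cosmetologists 9 ≥ 7 → met
All met.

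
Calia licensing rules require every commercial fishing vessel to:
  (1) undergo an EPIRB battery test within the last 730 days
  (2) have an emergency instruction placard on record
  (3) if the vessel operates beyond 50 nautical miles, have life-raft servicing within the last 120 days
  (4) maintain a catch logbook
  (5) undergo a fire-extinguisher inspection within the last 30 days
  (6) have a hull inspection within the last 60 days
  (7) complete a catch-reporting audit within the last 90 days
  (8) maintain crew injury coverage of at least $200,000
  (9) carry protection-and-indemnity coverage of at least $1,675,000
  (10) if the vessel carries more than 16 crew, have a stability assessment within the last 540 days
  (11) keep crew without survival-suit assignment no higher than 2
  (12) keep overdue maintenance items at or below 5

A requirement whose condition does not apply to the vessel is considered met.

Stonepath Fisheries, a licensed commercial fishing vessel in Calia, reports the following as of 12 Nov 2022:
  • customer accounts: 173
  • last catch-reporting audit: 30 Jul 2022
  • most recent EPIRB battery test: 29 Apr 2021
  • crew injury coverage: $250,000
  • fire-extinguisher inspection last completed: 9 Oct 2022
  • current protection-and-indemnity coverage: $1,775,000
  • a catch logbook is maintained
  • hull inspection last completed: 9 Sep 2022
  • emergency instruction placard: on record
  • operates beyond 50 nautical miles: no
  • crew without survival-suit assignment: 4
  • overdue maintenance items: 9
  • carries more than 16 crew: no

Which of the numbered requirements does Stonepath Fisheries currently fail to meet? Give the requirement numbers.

1. EPIRB battery test 562 days ago vs limit 730 → met
2. emergency instruction placard present → met
3. condition 'operates beyond 50 nautical miles' does not hold → requirement n/a → met
4. catch logbook present → met
5. fire-extinguisher inspection 34 days ago vs limit 30 → not met
6. hull inspection 64 days ago vs limit 60 → not met
7. catch-reporting audit 105 days ago vs limit 90 → not met
8. crew injury coverage $250,000 ≥ $200,000 → met
9. protection-and-indemnity coverage $1,775,000 ≥ $1,675,000 → met
10. condition 'carries more than 16 crew' does not hold → requirement n/a → met
11. crew without survival-suit assignment 4 > 2 → not met
12. overdue maintenance items 9 > 5 → not met
Not met: 5, 6, 7, 11, 12

5, 6, 7, 11, 12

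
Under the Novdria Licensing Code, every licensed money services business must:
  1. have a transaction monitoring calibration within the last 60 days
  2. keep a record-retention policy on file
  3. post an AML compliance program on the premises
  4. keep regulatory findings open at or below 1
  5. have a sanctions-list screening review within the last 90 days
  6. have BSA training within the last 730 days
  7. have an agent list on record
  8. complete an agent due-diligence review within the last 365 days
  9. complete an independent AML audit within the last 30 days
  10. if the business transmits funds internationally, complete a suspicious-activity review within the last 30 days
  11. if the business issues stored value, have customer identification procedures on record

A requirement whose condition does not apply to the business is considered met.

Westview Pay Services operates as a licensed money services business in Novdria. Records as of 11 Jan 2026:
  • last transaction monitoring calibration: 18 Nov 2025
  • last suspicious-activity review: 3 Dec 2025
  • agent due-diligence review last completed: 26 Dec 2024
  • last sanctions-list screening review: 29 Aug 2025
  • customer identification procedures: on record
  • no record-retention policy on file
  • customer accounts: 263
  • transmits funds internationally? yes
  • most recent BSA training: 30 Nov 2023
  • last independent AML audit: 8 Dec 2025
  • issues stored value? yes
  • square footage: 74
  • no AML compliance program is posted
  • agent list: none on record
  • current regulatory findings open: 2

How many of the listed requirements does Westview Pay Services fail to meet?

9

1. transaction monitoring calibration 54 days ago vs limit 60 → met
2. record-retention policy absent → not met
3. AML compliance program absent → not met
4. regulatory findings open 2 > 1 → not met
5. sanctions-list screening review 135 days ago vs limit 90 → not met
6. BSA training 773 days ago vs limit 730 → not met
7. agent list absent → not met
8. agent due-diligence review 381 days ago vs limit 365 → not met
9. independent AML audit 34 days ago vs limit 30 → not met
10. condition 'transmits funds internationally' holds; suspicious-activity review 39 days ago vs limit 30 → not met
11. condition 'issues stored value' holds; customer identification procedures present → met
Not met: 9 of 11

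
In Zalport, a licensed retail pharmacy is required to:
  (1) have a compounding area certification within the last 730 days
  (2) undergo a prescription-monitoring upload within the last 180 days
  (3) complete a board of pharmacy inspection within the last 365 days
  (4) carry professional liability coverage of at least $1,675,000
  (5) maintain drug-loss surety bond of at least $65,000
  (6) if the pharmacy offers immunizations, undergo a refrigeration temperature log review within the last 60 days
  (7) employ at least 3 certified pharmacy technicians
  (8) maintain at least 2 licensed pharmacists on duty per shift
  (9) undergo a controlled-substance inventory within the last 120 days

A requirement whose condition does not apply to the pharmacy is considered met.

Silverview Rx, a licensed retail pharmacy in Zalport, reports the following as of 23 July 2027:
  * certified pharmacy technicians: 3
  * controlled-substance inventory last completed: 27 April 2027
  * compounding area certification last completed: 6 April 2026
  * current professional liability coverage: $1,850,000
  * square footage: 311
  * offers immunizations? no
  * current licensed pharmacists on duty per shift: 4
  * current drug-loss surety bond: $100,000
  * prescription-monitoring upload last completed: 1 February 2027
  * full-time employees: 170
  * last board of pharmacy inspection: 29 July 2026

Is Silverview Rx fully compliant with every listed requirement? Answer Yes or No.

Yes

1. compounding area certification 473 days ago vs limit 730 → met
2. prescription-monitoring upload 172 days ago vs limit 180 → met
3. board of pharmacy inspection 359 days ago vs limit 365 → met
4. professional liability coverage $1,850,000 ≥ $1,675,000 → met
5. drug-loss surety bond $100,000 ≥ $65,000 → met
6. condition 'offers immunizations' does not hold → requirement n/a → met
7. certified pharmacy technicians 3 ≥ 3 → met
8. licensed pharmacists on duty per shift 4 ≥ 2 → met
9. controlled-substance inventory 87 days ago vs limit 120 → met
All met.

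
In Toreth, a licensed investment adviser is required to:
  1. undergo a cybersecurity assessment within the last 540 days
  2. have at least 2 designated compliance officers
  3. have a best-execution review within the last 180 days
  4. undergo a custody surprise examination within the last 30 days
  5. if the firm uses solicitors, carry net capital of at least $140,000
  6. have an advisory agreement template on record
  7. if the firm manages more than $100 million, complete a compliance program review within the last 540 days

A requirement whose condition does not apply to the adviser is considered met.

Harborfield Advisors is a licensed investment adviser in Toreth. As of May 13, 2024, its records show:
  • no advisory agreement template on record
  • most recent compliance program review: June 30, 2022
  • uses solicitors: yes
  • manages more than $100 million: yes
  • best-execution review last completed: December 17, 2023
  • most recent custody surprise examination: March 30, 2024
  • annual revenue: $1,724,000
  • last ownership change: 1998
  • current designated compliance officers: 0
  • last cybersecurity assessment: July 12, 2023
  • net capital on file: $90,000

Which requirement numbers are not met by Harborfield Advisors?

1. cybersecurity assessment 306 days ago vs limit 540 → met
2. designated compliance officers 0 < 2 → not met
3. best-execution review 148 days ago vs limit 180 → met
4. custody surprise examination 44 days ago vs limit 30 → not met
5. condition 'uses solicitors' holds; net capital $90,000 < $140,000 → not met
6. advisory agreement template absent → not met
7. condition 'manages more than $100 million' holds; compliance program review 683 days ago vs limit 540 → not met
Not met: 2, 4, 5, 6, 7

2, 4, 5, 6, 7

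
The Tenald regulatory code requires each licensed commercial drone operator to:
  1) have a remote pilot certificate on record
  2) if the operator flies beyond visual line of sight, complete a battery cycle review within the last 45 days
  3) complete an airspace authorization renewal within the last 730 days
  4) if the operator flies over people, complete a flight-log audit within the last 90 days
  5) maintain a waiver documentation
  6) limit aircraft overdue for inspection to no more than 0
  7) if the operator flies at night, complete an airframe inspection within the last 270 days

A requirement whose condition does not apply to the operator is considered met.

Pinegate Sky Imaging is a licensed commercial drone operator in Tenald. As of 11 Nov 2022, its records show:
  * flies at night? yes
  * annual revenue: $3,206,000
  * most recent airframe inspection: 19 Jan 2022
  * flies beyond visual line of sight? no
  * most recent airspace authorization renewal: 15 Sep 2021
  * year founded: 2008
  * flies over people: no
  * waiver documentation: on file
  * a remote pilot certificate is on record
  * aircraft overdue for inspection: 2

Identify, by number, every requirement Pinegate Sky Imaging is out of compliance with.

6, 7

1. remote pilot certificate present → met
2. condition 'flies beyond visual line of sight' does not hold → requirement n/a → met
3. airspace authorization renewal 422 days ago vs limit 730 → met
4. condition 'flies over people' does not hold → requirement n/a → met
5. waiver documentation present → met
6. aircraft overdue for inspection 2 > 0 → not met
7. condition 'flies at night' holds; airframe inspection 296 days ago vs limit 270 → not met
Not met: 6, 7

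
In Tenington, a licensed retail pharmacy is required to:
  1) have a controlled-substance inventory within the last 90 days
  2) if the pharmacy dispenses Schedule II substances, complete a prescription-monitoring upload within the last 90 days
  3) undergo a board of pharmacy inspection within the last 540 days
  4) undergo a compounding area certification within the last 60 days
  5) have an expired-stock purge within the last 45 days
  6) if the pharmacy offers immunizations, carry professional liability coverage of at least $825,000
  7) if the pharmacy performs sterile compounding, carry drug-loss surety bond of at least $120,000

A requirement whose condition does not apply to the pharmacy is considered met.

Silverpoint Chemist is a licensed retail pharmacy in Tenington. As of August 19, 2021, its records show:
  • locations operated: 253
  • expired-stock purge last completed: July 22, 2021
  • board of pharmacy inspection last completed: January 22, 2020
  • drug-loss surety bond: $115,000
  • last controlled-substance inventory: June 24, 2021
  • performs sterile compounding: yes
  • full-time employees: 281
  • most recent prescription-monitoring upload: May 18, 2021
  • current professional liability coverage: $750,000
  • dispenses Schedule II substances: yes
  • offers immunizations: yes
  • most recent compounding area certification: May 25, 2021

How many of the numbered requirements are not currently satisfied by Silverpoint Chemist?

1. controlled-substance inventory 56 days ago vs limit 90 → met
2. condition 'dispenses Schedule II substances' holds; prescription-monitoring upload 93 days ago vs limit 90 → not met
3. board of pharmacy inspection 575 days ago vs limit 540 → not met
4. compounding area certification 86 days ago vs limit 60 → not met
5. expired-stock purge 28 days ago vs limit 45 → met
6. condition 'offers immunizations' holds; professional liability coverage $750,000 < $825,000 → not met
7. condition 'performs sterile compounding' holds; drug-loss surety bond $115,000 < $120,000 → not met
Not met: 5 of 7

5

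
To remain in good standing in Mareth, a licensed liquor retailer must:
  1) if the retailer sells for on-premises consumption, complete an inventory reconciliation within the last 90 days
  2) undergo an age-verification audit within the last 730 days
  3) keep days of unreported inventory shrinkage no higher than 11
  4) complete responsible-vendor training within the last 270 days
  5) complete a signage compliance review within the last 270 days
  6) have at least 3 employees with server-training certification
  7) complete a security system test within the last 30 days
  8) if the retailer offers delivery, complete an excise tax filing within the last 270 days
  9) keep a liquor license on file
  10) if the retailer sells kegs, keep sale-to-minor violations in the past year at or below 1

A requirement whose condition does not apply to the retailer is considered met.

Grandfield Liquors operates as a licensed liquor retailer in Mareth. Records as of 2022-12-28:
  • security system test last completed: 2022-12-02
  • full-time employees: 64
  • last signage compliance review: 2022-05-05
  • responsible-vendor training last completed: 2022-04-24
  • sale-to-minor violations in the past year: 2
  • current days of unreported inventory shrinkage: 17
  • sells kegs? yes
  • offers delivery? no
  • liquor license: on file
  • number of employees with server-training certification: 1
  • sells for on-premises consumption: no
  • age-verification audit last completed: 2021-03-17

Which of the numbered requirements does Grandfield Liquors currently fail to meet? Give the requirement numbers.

3, 6, 10

1. condition 'sells for on-premises consumption' does not hold → requirement n/a → met
2. age-verification audit 651 days ago vs limit 730 → met
3. days of unreported inventory shrinkage 17 > 11 → not met
4. responsible-vendor training 248 days ago vs limit 270 → met
5. signage compliance review 237 days ago vs limit 270 → met
6. employees with server-training certification 1 < 3 → not met
7. security system test 26 days ago vs limit 30 → met
8. condition 'offers delivery' does not hold → requirement n/a → met
9. liquor license present → met
10. condition 'sells kegs' holds; sale-to-minor violations in the past year 2 > 1 → not met
Not met: 3, 6, 10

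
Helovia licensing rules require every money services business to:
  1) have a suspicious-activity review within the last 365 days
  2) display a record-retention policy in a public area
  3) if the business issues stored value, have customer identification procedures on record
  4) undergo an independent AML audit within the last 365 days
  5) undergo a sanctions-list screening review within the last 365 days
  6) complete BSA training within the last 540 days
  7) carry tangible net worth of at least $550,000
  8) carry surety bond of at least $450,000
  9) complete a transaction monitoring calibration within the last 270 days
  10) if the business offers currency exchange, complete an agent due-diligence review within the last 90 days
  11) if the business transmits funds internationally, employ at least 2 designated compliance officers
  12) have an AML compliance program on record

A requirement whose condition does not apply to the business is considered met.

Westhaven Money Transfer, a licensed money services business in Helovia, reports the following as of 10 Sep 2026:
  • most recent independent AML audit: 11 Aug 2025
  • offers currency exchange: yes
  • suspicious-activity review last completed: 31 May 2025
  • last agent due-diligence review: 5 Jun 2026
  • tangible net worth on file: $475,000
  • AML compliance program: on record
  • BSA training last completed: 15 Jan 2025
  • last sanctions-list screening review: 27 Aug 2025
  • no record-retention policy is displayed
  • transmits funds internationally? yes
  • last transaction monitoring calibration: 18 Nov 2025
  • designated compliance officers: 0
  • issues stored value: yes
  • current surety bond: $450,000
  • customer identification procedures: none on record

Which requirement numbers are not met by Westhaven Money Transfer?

1, 2, 3, 4, 5, 6, 7, 9, 10, 11

1. suspicious-activity review 467 days ago vs limit 365 → not met
2. record-retention policy absent → not met
3. condition 'issues stored value' holds; customer identification procedures absent → not met
4. independent AML audit 395 days ago vs limit 365 → not met
5. sanctions-list screening review 379 days ago vs limit 365 → not met
6. BSA training 603 days ago vs limit 540 → not met
7. tangible net worth $475,000 < $550,000 → not met
8. surety bond $450,000 ≥ $450,000 → met
9. transaction monitoring calibration 296 days ago vs limit 270 → not met
10. condition 'offers currency exchange' holds; agent due-diligence review 97 days ago vs limit 90 → not met
11. condition 'transmits funds internationally' holds; designated compliance officers 0 < 2 → not met
12. AML compliance program present → met
Not met: 1, 2, 3, 4, 5, 6, 7, 9, 10, 11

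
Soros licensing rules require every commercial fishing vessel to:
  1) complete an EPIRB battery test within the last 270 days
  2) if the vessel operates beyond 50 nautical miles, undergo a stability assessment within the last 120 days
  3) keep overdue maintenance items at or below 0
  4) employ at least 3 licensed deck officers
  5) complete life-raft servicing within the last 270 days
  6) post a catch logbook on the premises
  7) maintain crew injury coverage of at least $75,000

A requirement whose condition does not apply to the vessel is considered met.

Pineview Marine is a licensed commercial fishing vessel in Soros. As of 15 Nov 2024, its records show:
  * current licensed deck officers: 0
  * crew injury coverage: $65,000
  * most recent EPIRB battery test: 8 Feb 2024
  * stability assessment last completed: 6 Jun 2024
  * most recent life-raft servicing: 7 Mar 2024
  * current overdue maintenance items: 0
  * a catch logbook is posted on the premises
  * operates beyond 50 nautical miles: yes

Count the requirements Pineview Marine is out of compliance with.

1. EPIRB battery test 281 days ago vs limit 270 → not met
2. condition 'operates beyond 50 nautical miles' holds; stability assessment 162 days ago vs limit 120 → not met
3. overdue maintenance items 0 ≤ 0 → met
4. licensed deck officers 0 < 3 → not met
5. life-raft servicing 253 days ago vs limit 270 → met
6. catch logbook present → met
7. crew injury coverage $65,000 < $75,000 → not met
Not met: 4 of 7

4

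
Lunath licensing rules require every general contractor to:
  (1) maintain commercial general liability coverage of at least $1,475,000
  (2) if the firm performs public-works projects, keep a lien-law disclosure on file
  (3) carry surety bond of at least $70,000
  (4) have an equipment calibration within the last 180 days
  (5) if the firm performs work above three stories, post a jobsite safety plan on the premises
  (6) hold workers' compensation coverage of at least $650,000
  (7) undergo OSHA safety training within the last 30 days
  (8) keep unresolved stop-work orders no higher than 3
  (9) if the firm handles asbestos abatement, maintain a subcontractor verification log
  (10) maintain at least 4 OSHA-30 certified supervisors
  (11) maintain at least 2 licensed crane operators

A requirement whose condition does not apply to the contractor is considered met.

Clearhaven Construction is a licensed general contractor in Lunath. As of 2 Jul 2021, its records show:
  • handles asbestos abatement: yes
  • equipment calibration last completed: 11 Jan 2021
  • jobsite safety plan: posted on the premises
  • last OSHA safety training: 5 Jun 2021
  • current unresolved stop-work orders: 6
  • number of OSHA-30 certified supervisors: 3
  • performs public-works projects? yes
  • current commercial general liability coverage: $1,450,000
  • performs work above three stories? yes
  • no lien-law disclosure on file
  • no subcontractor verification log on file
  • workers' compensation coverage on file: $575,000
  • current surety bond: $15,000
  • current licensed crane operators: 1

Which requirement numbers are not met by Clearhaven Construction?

1, 2, 3, 6, 8, 9, 10, 11

1. commercial general liability coverage $1,450,000 < $1,475,000 → not met
2. condition 'performs public-works projects' holds; lien-law disclosure absent → not met
3. surety bond $15,000 < $70,000 → not met
4. equipment calibration 172 days ago vs limit 180 → met
5. condition 'performs work above three stories' holds; jobsite safety plan present → met
6. workers' compensation coverage $575,000 < $650,000 → not met
7. OSHA safety training 27 days ago vs limit 30 → met
8. unresolved stop-work orders 6 > 3 → not met
9. condition 'handles asbestos abatement' holds; subcontractor verification log absent → not met
10. OSHA-30 certified supervisors 3 < 4 → not met
11. licensed crane operators 1 < 2 → not met
Not met: 1, 2, 3, 6, 8, 9, 10, 11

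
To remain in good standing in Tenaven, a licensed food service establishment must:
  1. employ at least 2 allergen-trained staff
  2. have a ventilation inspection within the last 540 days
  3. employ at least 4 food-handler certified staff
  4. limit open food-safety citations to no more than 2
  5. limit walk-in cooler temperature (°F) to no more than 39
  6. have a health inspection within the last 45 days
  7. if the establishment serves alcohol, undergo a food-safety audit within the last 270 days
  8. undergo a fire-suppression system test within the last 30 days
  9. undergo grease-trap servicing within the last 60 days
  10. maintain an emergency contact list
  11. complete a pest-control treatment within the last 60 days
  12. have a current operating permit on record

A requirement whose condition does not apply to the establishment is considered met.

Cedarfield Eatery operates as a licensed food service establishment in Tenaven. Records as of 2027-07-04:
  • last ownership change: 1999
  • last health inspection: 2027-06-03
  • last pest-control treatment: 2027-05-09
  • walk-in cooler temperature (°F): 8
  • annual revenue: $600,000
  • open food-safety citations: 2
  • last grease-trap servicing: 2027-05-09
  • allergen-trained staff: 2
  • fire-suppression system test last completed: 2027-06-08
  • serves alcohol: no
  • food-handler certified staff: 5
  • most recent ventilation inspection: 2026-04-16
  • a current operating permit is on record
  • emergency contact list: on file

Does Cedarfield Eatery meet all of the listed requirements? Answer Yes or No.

1. allergen-trained staff 2 ≥ 2 → met
2. ventilation inspection 444 days ago vs limit 540 → met
3. food-handler certified staff 5 ≥ 4 → met
4. open food-safety citations 2 ≤ 2 → met
5. walk-in cooler temperature (°F) 8 ≤ 39 → met
6. health inspection 31 days ago vs limit 45 → met
7. condition 'serves alcohol' does not hold → requirement n/a → met
8. fire-suppression system test 26 days ago vs limit 30 → met
9. grease-trap servicing 56 days ago vs limit 60 → met
10. emergency contact list present → met
11. pest-control treatment 56 days ago vs limit 60 → met
12. current operating permit present → met
All met.

Yes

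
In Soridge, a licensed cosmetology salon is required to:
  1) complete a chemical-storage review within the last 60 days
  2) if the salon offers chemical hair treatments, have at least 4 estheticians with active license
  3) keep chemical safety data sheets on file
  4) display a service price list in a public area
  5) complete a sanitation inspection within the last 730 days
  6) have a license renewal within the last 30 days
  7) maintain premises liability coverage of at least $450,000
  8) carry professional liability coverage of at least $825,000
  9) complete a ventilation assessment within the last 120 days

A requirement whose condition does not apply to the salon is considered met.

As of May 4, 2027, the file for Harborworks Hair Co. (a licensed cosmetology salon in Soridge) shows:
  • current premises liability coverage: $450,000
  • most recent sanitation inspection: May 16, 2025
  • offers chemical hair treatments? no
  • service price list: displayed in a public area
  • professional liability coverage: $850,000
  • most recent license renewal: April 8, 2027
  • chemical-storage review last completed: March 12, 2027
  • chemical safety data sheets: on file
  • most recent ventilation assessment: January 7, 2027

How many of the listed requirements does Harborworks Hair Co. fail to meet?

1. chemical-storage review 53 days ago vs limit 60 → met
2. condition 'offers chemical hair treatments' does not hold → requirement n/a → met
3. chemical safety data sheets present → met
4. service price list present → met
5. sanitation inspection 718 days ago vs limit 730 → met
6. license renewal 26 days ago vs limit 30 → met
7. premises liability coverage $450,000 ≥ $450,000 → met
8. professional liability coverage $850,000 ≥ $825,000 → met
9. ventilation assessment 117 days ago vs limit 120 → met
Not met: 0 of 9

0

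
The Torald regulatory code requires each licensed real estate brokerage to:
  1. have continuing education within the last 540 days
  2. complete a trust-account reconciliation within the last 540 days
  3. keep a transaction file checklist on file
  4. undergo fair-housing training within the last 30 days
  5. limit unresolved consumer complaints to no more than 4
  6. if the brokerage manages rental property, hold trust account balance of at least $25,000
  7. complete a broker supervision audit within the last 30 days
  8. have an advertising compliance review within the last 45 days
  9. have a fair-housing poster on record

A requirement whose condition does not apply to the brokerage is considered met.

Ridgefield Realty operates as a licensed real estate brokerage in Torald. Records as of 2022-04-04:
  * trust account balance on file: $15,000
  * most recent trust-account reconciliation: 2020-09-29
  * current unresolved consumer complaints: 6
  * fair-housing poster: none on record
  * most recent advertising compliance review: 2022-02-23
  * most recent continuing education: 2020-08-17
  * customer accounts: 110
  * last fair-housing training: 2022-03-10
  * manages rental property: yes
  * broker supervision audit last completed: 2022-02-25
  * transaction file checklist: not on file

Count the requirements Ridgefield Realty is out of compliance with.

7

1. continuing education 595 days ago vs limit 540 → not met
2. trust-account reconciliation 552 days ago vs limit 540 → not met
3. transaction file checklist absent → not met
4. fair-housing training 25 days ago vs limit 30 → met
5. unresolved consumer complaints 6 > 4 → not met
6. condition 'manages rental property' holds; trust account balance $15,000 < $25,000 → not met
7. broker supervision audit 38 days ago vs limit 30 → not met
8. advertising compliance review 40 days ago vs limit 45 → met
9. fair-housing poster absent → not met
Not met: 7 of 9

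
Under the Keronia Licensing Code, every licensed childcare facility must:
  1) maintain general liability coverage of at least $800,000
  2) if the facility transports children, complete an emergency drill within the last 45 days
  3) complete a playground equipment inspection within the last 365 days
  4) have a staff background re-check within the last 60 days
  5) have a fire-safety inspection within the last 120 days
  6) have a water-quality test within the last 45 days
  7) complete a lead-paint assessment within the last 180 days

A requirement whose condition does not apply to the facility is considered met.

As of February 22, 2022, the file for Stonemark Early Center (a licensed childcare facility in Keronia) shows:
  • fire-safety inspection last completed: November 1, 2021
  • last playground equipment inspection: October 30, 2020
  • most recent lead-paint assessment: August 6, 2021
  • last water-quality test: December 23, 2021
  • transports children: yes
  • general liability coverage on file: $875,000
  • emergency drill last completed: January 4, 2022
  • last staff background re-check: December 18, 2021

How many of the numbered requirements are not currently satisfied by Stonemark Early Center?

5

1. general liability coverage $875,000 ≥ $800,000 → met
2. condition 'transports children' holds; emergency drill 49 days ago vs limit 45 → not met
3. playground equipment inspection 480 days ago vs limit 365 → not met
4. staff background re-check 66 days ago vs limit 60 → not met
5. fire-safety inspection 113 days ago vs limit 120 → met
6. water-quality test 61 days ago vs limit 45 → not met
7. lead-paint assessment 200 days ago vs limit 180 → not met
Not met: 5 of 7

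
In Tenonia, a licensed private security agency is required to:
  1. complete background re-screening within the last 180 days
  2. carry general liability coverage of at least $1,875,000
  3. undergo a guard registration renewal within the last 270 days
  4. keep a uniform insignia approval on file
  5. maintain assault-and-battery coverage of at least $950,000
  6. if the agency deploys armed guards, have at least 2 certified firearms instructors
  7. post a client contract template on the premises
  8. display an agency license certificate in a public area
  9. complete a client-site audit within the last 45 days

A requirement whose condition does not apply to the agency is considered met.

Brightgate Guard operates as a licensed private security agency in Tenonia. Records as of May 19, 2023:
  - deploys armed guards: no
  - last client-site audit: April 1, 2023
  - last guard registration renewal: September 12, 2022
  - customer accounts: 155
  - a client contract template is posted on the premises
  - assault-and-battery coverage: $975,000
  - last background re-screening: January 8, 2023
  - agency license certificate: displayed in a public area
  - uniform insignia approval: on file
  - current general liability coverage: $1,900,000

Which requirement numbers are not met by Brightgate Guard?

1. background re-screening 131 days ago vs limit 180 → met
2. general liability coverage $1,900,000 ≥ $1,875,000 → met
3. guard registration renewal 249 days ago vs limit 270 → met
4. uniform insignia approval present → met
5. assault-and-battery coverage $975,000 ≥ $950,000 → met
6. condition 'deploys armed guards' does not hold → requirement n/a → met
7. client contract template present → met
8. agency license certificate present → met
9. client-site audit 48 days ago vs limit 45 → not met
Not met: 9

9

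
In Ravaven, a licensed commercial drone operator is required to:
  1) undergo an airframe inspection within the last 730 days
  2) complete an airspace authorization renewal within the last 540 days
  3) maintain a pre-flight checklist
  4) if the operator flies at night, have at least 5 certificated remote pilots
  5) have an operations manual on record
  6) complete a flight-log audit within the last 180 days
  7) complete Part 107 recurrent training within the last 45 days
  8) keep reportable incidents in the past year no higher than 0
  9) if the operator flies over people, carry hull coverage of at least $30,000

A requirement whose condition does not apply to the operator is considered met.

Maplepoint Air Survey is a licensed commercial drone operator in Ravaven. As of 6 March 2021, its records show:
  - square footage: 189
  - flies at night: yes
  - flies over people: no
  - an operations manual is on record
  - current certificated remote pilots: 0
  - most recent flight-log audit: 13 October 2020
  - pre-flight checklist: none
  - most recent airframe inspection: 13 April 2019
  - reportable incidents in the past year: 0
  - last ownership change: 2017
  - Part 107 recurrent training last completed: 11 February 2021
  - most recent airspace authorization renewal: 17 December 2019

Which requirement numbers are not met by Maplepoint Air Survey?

1. airframe inspection 693 days ago vs limit 730 → met
2. airspace authorization renewal 445 days ago vs limit 540 → met
3. pre-flight checklist absent → not met
4. condition 'flies at night' holds; certificated remote pilots 0 < 5 → not met
5. operations manual present → met
6. flight-log audit 144 days ago vs limit 180 → met
7. Part 107 recurrent training 23 days ago vs limit 45 → met
8. reportable incidents in the past year 0 ≤ 0 → met
9. condition 'flies over people' does not hold → requirement n/a → met
Not met: 3, 4

3, 4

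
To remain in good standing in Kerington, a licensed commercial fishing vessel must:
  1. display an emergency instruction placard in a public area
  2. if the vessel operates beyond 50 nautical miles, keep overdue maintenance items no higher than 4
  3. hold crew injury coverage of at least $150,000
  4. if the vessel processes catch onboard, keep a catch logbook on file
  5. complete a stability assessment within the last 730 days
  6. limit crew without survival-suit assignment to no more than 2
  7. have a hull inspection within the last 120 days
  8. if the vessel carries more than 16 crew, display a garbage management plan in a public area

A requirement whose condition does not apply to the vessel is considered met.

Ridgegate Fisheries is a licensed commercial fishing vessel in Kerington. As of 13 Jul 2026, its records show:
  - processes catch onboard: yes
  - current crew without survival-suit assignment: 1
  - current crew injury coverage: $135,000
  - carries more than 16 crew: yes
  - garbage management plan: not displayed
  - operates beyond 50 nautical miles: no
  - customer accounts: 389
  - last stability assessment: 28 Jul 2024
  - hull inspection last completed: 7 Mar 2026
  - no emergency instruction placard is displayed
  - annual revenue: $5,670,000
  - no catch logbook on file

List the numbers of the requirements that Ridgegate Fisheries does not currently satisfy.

1. emergency instruction placard absent → not met
2. condition 'operates beyond 50 nautical miles' does not hold → requirement n/a → met
3. crew injury coverage $135,000 < $150,000 → not met
4. condition 'processes catch onboard' holds; catch logbook absent → not met
5. stability assessment 715 days ago vs limit 730 → met
6. crew without survival-suit assignment 1 ≤ 2 → met
7. hull inspection 128 days ago vs limit 120 → not met
8. condition 'carries more than 16 crew' holds; garbage management plan absent → not met
Not met: 1, 3, 4, 7, 8

1, 3, 4, 7, 8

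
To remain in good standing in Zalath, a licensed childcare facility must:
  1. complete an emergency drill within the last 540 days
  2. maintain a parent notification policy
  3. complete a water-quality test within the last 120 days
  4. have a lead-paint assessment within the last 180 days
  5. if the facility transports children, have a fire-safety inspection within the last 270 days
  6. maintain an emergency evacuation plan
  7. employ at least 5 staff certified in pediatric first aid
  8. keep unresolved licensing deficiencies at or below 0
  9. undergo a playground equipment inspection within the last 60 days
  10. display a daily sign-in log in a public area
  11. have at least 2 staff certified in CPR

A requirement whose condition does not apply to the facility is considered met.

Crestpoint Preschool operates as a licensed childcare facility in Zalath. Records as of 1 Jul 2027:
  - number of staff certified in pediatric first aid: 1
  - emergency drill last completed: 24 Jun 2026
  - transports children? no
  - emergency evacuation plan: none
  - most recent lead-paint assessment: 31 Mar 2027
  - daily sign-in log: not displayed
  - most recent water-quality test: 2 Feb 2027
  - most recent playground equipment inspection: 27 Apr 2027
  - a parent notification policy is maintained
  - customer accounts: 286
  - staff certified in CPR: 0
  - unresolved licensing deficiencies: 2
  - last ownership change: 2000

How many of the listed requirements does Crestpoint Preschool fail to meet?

7

1. emergency drill 372 days ago vs limit 540 → met
2. parent notification policy present → met
3. water-quality test 149 days ago vs limit 120 → not met
4. lead-paint assessment 92 days ago vs limit 180 → met
5. condition 'transports children' does not hold → requirement n/a → met
6. emergency evacuation plan absent → not met
7. staff certified in pediatric first aid 1 < 5 → not met
8. unresolved licensing deficiencies 2 > 0 → not met
9. playground equipment inspection 65 days ago vs limit 60 → not met
10. daily sign-in log absent → not met
11. staff certified in CPR 0 < 2 → not met
Not met: 7 of 11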